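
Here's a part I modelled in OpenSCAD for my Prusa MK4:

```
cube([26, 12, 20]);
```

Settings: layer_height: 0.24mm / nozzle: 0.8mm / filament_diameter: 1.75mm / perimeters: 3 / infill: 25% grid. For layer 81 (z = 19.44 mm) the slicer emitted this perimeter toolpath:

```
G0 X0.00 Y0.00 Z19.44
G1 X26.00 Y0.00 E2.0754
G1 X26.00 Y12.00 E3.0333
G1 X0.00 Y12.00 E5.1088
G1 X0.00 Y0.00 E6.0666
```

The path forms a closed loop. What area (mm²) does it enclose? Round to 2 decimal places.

Apply the shoelace formula to the sequence of (X, Y) vertices; enclosed area = 312.00 mm².

312.00 mm²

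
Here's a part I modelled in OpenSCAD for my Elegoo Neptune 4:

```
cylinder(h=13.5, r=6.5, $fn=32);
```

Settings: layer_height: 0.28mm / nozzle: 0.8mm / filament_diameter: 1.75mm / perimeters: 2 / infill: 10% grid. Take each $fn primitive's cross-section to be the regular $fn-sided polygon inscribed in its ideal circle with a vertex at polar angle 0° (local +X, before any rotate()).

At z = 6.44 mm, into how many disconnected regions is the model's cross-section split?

1

At z = 6.44 mm: the r=6.5 cylinder contributes a regular 32-gon of circumradius 6.5. The result has 1 disconnected region.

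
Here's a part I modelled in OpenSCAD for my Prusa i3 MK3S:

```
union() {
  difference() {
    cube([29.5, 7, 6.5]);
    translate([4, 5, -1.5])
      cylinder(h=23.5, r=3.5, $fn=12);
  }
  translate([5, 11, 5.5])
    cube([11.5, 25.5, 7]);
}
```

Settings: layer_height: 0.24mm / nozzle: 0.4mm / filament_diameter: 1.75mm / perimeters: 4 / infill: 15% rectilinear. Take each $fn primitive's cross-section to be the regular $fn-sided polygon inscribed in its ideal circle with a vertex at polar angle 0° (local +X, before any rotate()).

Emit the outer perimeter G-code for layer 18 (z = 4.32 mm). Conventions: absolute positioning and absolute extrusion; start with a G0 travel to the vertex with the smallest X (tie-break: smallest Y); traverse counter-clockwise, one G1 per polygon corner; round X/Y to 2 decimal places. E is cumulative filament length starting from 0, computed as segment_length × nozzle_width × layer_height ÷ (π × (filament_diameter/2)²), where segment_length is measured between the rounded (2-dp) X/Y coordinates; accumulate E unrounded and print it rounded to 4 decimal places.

G0 X0.00 Y0.00 Z4.32
G1 X29.50 Y0.00 E1.1774
G1 X29.50 Y7.00 E1.4568
G1 X6.78 Y7.00 E2.3636
G1 X7.03 Y6.75 E2.3777
G1 X7.50 Y5.00 E2.4500
G1 X7.03 Y3.25 E2.5224
G1 X5.75 Y1.97 E2.5946
G1 X4.00 Y1.50 E2.6669
G1 X2.25 Y1.97 E2.7392
G1 X0.97 Y3.25 E2.8115
G1 X0.50 Y5.00 E2.8838
G1 X0.97 Y6.75 E2.9561
G1 X1.22 Y7.00 E2.9702
G1 X0.00 Y7.00 E3.0189
G1 X0.00 Y0.00 E3.2983

At z = 4.32 mm: the cube is present — its section is the full 29.5×7 rectangle; the r=3.5 cylinder at (4, 5) gives a regular 12-gon of circumradius 3.5 (constant along its height); Taking the first minus the rest: starting from the 29.5×7 cube, the r=3.5 cylinder at (4, 5) partially overlaps it — only the 31.26 mm² overlap (of its 36.75 mm²) is removed, clipping the outline — 1 connected region; the cube at (5, 11) does not reach this height (z outside [5.5, 12.5]); Taking the union: only the result so far is present, so the union is just that shape — 1 connected region. The outline is a single polygon with 15 vertices. Extrusion per mm of travel: 0.4 × 0.24 / (π × 0.875²) = 0.039912. Accumulating E over each segment gives final E = 3.2983.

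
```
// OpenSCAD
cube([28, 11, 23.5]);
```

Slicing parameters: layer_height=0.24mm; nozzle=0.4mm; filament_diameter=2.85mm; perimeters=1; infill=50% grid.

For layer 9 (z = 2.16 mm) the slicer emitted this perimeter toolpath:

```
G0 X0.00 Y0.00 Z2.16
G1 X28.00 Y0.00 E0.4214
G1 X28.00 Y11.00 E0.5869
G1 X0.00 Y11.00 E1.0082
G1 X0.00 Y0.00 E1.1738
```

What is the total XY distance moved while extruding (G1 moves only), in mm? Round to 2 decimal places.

78.00 mm

Sum the Euclidean lengths of each G1 segment: total = 78.00 mm.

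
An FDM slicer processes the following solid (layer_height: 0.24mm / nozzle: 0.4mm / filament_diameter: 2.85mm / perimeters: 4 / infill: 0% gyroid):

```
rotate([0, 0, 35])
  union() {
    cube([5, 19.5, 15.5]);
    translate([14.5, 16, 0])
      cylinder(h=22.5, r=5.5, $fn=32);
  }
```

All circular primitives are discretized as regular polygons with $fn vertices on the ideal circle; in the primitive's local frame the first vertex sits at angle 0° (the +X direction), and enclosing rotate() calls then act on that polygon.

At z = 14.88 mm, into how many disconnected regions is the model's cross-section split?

2

At z = 14.88 mm: the 5×19.5 cube contributes its full rectangle; the r=5.5 cylinder at (14.5, 16) gives a regular 32-gon of circumradius 5.5 (constant along its height); Merging all regions: the 2 present regions are separate (no shared area or edge), so areas and boundary lengths simply add and each stays a separate island — 2 connected regions; (rotated 35° about Z; rotation is an isometry so areas/perimeters/island counts are preserved). The result has 2 disconnected regions.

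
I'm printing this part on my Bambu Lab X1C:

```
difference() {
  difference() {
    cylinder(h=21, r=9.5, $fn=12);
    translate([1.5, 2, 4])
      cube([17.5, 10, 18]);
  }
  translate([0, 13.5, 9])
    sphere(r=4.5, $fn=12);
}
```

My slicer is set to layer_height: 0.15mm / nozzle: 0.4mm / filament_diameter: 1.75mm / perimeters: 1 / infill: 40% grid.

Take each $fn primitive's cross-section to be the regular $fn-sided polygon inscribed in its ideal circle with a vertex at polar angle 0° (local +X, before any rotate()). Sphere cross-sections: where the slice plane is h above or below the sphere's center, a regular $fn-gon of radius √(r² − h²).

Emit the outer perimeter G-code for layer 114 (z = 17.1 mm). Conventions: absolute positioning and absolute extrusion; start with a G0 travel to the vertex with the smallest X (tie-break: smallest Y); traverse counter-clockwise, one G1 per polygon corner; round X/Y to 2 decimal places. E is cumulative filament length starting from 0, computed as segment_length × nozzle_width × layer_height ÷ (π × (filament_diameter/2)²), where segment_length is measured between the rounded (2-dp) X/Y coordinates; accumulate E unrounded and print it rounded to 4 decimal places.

At z = 17.1 mm: the cylinder: section is a regular 12-gon, circumradius r=9.5; the cube at (1.5, 2) is present — its section is the full 17.5×10 rectangle; Taking the first minus the rest: starting from the r=9.5 cylinder, the 17.5×10 cube at (1.5, 2) partially overlaps it — only the 38.27 mm² overlap (of its 175.00 mm²) is removed, clipping the outline — 1 connected region; the sphere at (0, 13.5) is not intersected at this z (|z−center|=8.100 > r=4.5); After the difference (first − rest): none of the subtracted shapes is present at this height, so that combined region is unchanged — 1 connected region. The outline is a single polygon with 13 vertices. Extrusion per mm of travel: 0.4 × 0.15 / (π × 0.875²) = 0.024945. Accumulating E over each segment gives final E = 1.5578.

G0 X-9.50 Y0.00 Z17.10
G1 X-8.23 Y-4.75 E0.1227
G1 X-4.75 Y-8.23 E0.2454
G1 X0.00 Y-9.50 E0.3681
G1 X4.75 Y-8.23 E0.4907
G1 X8.23 Y-4.75 E0.6135
G1 X9.50 Y0.00 E0.7361
G1 X8.96 Y2.00 E0.7878
G1 X1.50 Y2.00 E0.9739
G1 X1.50 Y9.10 E1.1510
G1 X0.00 Y9.50 E1.1897
G1 X-4.75 Y8.23 E1.3124
G1 X-8.23 Y4.75 E1.4352
G1 X-9.50 Y0.00 E1.5578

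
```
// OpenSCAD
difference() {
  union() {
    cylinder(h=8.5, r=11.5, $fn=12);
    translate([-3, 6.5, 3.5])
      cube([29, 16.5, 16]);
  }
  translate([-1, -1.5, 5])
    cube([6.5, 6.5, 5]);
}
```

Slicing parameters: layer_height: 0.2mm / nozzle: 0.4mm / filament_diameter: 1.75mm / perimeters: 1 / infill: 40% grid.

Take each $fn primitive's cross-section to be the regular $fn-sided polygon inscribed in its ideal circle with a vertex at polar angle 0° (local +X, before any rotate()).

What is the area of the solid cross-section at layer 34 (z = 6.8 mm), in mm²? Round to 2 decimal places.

788.90 mm²

At z = 6.8 mm: the r=11.5 cylinder contributes a regular 12-gon of circumradius 11.5 (area = (12/2)·11.500²·sin(360°/12) = 396.75 mm²); the 29×16.5 cube at (-3, 6.5) contributes its full rectangle (area 478.50 mm²); Merging all regions: the regions partially overlap — summed areas 875.25 mm² minus the doubly-counted overlap 44.10 mm² gives 831.15 mm² — area = 831.15 mm²; the cube at (-1, -1.5) is present — its section is the full 6.5×6.5 rectangle (area 42.25 mm²); Subtracting the remaining from the first: starting from the result so far (831.15 mm²), the 6.5×6.5 cube at (-1, -1.5) lies wholly inside it (removes its full 42.25 mm² and its 26.00 mm outline becomes a hole wall) — area = 788.90 mm². Overall, the cross-section is one region with 1 hole. Net area = 788.90 mm².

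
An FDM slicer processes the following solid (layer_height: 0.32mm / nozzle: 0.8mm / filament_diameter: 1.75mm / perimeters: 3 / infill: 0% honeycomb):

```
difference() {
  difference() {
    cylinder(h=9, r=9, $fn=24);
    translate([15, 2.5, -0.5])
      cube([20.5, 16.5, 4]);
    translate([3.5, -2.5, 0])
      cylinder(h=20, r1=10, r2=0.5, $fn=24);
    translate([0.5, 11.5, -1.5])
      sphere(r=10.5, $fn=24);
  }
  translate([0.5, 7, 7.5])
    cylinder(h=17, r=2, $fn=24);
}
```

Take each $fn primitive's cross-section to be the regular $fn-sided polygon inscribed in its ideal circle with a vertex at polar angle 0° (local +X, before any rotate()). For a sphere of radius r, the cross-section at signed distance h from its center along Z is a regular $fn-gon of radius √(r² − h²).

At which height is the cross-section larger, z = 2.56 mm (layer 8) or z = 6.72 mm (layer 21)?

Layer 8 (z = 2.56): the cylinder: section is a regular 24-gon, circumradius r=9 (area = (24/2)·9.000²·sin(360°/24) = 251.57 mm²); the cube at (15, 2.5) is present — its section is the full 20.5×16.5 rectangle (area 338.25 mm²); the cone at (3.5, -2.5) contributes a regular 24-gon of circumradius 8.784 (interpolated between r1=10 and r2=0.5 at t=0.128) (area = (24/2)·8.784²·sin(360°/24) = 239.64 mm²); the r=10.5 sphere at (0.5, 11.5) contributes a regular 24-gon of circumradius √(10.5²−4.06²) = 9.683 (area = (24/2)·9.683²·sin(360°/24) = 291.22 mm²); After the difference (first − rest): starting from the r=9 cylinder (251.57 mm²), the 20.5×16.5 cube at (15, 2.5) misses the remaining region (no effect); the cone at (3.5, -2.5) partially overlaps it — only the 170.21 mm² overlap (of its 239.64 mm²) is removed, clipping the outline; the r=10.5 sphere at (0.5, 11.5) partially overlaps it — only the 40.17 mm² overlap (of its 291.22 mm²) is removed, clipping the outline — area = 41.20 mm²; the cylinder at (0.5, 7) is absent (z outside [7.5, 24.5]); Subtracting the remaining from the first: none of the subtracted shapes is present at this height, so that combined region is unchanged — area = 41.20 mm². So its area = 41.20 mm². Layer 21 (z = 6.72): the r=9 cylinder gives a regular 24-gon of circumradius 9 (constant along its height) (area = (24/2)·9.000²·sin(360°/24) = 251.57 mm²); the cube at (15, 2.5) is not intersected at this z (z outside [-0.5, 3.5]); the cone at (3.5, -2.5) contributes a regular 24-gon of circumradius 6.808 (interpolated between r1=10 and r2=0.5 at t=0.336) (area = (24/2)·6.808²·sin(360°/24) = 143.95 mm²); the r=10.5 sphere at (0.5, 11.5) contributes a regular 24-gon of circumradius √(10.5²−8.22²) = 6.533 (area = (24/2)·6.533²·sin(360°/24) = 132.56 mm²); Subtracting the remaining from the first: starting from the r=9 cylinder (251.57 mm²), the cone at (3.5, -2.5) partially overlaps it — only the 121.81 mm² overlap (of its 143.95 mm²) is removed, clipping the outline; the r=10.5 sphere at (0.5, 11.5) partially overlaps it — only the 27.29 mm² overlap (of its 132.56 mm²) is removed, clipping the outline — area = 102.47 mm²; the cylinder at (0.5, 7) does not reach this height (z outside [7.5, 24.5]); Taking the first minus the rest: none of the subtracted shapes is present at this height, so the result so far is unchanged — area = 102.47 mm². So its area = 102.47 mm². Layer 21 is larger (102.47 vs 41.20 mm²).

layer 21 (z = 6.72 mm)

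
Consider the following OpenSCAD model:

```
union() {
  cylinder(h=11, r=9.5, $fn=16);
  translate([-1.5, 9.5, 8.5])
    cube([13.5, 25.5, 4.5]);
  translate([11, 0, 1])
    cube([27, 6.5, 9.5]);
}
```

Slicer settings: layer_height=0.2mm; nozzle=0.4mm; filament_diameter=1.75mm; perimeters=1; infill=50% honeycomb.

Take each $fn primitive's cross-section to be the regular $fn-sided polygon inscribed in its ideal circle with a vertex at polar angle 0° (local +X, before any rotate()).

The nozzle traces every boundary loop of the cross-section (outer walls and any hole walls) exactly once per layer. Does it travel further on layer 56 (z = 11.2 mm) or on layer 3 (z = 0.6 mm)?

layer 56 (z = 11.2 mm)

Layer 56 (z = 11.2): the cylinder is absent (z outside [0, 11]); the cube at (-1.5, 9.5) (footprint 13.5×25.5) is included at this height (perimeter 78.00 mm); the cube at (11, 0) is absent (z outside [1, 10.5]); Merging all regions: only the 13.5×25.5 cube at (-1.5, 9.5) is present, so the union is just that shape — boundary = 78.00 mm. So its perimeter = 78.00 mm. Layer 3 (z = 0.6): the r=9.5 cylinder gives a regular 16-gon of circumradius 9.5 (constant along its height) (perimeter = 2·16·9.500·sin(180°/16) = 59.31 mm); the cube at (-1.5, 9.5) is not intersected at this z (z outside [8.5, 13]); the cube at (11, 0) is not intersected at this z (z outside [1, 10.5]); Merging all regions: only the r=9.5 cylinder is present, so the union is just that shape — boundary = 59.31 mm. So its perimeter = 59.31 mm. Layer 56 is larger (78.00 vs 59.31 mm).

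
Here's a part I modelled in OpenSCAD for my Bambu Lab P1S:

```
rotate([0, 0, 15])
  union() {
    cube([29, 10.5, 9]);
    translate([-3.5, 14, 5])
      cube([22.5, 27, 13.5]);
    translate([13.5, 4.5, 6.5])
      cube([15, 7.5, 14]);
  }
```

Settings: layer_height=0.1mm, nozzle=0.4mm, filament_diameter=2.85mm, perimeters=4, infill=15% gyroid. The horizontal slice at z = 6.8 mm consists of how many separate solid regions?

At z = 6.8 mm: the cube is present — its section is the full 29×10.5 rectangle; the cube at (-3.5, 14) is present — its section is the full 22.5×27 rectangle; the cube at (13.5, 4.5) (footprint 15×7.5) is included at this height; Combining (union): the regions partially overlap (shared area 90.00 mm²), so overlapping operands fuse into one piece — 2 connected regions; (whole slice rotated 15° about Z — lengths, areas and connectivity unchanged). The result has 2 disconnected regions.

2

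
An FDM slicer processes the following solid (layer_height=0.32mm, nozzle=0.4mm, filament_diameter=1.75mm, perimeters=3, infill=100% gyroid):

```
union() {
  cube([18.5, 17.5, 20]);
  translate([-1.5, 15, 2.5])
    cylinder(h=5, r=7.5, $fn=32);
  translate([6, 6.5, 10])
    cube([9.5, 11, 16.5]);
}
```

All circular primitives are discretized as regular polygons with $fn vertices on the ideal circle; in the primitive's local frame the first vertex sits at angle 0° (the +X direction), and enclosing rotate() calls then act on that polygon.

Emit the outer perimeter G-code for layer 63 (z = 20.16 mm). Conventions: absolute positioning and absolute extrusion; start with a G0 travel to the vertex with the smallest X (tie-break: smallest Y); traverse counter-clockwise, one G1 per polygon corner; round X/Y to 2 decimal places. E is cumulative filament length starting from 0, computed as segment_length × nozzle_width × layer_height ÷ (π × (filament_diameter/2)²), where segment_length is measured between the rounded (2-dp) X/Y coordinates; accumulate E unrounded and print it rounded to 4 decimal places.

G0 X6.00 Y6.50 Z20.16
G1 X15.50 Y6.50 E0.5056
G1 X15.50 Y17.50 E1.0909
G1 X6.00 Y17.50 E1.5965
G1 X6.00 Y6.50 E2.1819

At z = 20.16 mm: the cube does not reach this height (z outside [0, 20]); the cylinder at (-1.5, 15) is not intersected at this z (z outside [2.5, 7.5]); the cube at (6, 6.5) (footprint 9.5×11) is included at this height; Taking the union: only the 9.5×11 cube at (6, 6.5) is present, so the union is just that shape — 1 connected region. The outline is a single polygon with 4 vertices. Extrusion per mm of travel: 0.4 × 0.32 / (π × 0.875²) = 0.053216. Accumulating E over each segment gives final E = 2.1819.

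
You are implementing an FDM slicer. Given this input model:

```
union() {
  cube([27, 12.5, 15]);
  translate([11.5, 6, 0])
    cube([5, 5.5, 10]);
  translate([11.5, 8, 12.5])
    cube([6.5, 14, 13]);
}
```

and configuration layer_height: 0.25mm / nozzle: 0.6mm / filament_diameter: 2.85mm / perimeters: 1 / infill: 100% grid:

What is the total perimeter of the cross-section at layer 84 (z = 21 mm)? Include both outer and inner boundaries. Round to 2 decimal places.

At z = 21 mm: the cube is absent (z outside [0, 15]); the cube at (11.5, 6) is absent (z outside [0, 10]); the 6.5×14 cube at (11.5, 8) contributes its full rectangle (perimeter 41.00 mm); Taking the union: only the 6.5×14 cube at (11.5, 8) is present, so the union is just that shape — boundary = 41.00 mm. Overall, the cross-section is a single solid region. Total boundary length (outer) = 41.00 mm.

41.00 mm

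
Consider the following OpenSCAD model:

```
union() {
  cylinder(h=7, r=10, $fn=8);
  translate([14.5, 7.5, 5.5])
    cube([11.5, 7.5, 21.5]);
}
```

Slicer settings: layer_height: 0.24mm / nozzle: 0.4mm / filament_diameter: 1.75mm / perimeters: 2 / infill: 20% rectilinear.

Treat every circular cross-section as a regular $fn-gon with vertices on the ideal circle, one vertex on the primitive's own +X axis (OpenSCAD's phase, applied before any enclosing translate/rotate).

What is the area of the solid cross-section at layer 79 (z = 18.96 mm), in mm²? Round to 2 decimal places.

86.25 mm²

At z = 18.96 mm: the cylinder is not intersected at this z (z outside [0, 7]); the cube at (14.5, 7.5) is present — its section is the full 11.5×7.5 rectangle (area 86.25 mm²); Merging all regions: only the 11.5×7.5 cube at (14.5, 7.5) is present, so the union is just that shape — area = 86.25 mm². Overall, the cross-section is a single solid region. Net area = 86.25 mm².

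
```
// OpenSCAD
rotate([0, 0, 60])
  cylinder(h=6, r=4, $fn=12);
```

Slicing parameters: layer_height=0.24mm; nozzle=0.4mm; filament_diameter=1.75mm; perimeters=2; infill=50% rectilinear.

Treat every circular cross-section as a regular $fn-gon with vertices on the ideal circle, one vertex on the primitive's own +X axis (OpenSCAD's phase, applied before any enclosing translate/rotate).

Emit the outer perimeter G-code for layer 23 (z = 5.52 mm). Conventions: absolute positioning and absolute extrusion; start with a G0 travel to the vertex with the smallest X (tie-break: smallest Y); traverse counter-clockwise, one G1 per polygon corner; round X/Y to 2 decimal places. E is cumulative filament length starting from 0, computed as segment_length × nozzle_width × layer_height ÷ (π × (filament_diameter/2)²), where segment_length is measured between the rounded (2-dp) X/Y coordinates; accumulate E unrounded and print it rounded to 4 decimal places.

At z = 5.52 mm: the cylinder: section is a regular 12-gon, circumradius r=4; (whole slice rotated 60° about Z — lengths, areas and connectivity unchanged). The outline is a single polygon with 12 vertices. Extrusion per mm of travel: 0.4 × 0.24 / (π × 0.875²) = 0.039912. Accumulating E over each segment gives final E = 0.9911.

G0 X-4.00 Y0.00 Z5.52
G1 X-3.46 Y-2.00 E0.0827
G1 X-2.00 Y-3.46 E0.1651
G1 X0.00 Y-4.00 E0.2478
G1 X2.00 Y-3.46 E0.3305
G1 X3.46 Y-2.00 E0.4129
G1 X4.00 Y0.00 E0.4955
G1 X3.46 Y2.00 E0.5782
G1 X2.00 Y3.46 E0.6606
G1 X0.00 Y4.00 E0.7433
G1 X-2.00 Y3.46 E0.8260
G1 X-3.46 Y2.00 E0.9084
G1 X-4.00 Y0.00 E0.9911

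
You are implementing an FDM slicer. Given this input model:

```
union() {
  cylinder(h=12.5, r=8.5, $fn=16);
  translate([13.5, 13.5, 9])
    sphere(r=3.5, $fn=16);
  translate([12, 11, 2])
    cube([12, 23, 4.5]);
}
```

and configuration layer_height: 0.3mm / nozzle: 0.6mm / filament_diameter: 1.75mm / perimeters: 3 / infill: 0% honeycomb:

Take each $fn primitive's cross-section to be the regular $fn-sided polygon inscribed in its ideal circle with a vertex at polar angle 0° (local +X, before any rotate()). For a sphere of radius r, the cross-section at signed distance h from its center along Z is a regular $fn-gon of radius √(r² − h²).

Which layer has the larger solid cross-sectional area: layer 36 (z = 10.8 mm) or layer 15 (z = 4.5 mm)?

layer 15 (z = 4.5 mm)

Layer 36 (z = 10.8): the cylinder: section is a regular 16-gon, circumradius r=8.5 (area = (16/2)·8.500²·sin(360°/16) = 221.19 mm²); the r=3.5 sphere at (13.5, 13.5) slices to a regular 16-gon of circumradius 3.002 (√(r²−h²) with h=1.8 from center) (area = (16/2)·3.002²·sin(360°/16) = 27.58 mm²); the cube at (12, 11) is absent (z outside [2, 6.5]); Taking the union: the 2 present regions are separate (no shared area or edge), so areas and boundary lengths simply add and each stays a separate island — area = 248.77 mm². So its area = 248.77 mm². Layer 15 (z = 4.5): the cylinder: section is a regular 16-gon, circumradius r=8.5 (area = (16/2)·8.500²·sin(360°/16) = 221.19 mm²); the sphere at (13.5, 13.5) does not reach this height (|z−center|=4.500 > r=3.5); the 12×23 cube at (12, 11) contributes its full rectangle (area 276.00 mm²); Taking the union: the 2 present regions are separate (no shared area or edge), so areas and boundary lengths simply add and each stays a separate island — area = 497.19 mm². So its area = 497.19 mm². Layer 15 is larger (497.19 vs 248.77 mm²).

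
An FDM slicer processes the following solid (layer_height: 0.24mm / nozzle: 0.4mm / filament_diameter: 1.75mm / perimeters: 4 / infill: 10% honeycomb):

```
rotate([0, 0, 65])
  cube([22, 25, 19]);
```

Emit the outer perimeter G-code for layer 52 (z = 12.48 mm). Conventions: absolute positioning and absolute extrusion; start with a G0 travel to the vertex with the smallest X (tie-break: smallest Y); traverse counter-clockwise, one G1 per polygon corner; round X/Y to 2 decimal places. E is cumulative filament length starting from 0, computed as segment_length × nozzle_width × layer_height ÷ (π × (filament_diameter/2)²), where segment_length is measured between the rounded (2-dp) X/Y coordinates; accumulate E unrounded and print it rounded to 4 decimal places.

At z = 12.48 mm: the cube is present — its section is the full 22×25 rectangle; (whole slice rotated 65° about Z — lengths, areas and connectivity unchanged). The outline is a single polygon with 4 vertices. Extrusion per mm of travel: 0.4 × 0.24 / (π × 0.875²) = 0.039912. Accumulating E over each segment gives final E = 3.7517.

G0 X-22.66 Y10.57 Z12.48
G1 X0.00 Y0.00 E0.9980
G1 X9.30 Y19.94 E1.8761
G1 X-13.36 Y30.50 E2.8739
G1 X-22.66 Y10.57 E3.7517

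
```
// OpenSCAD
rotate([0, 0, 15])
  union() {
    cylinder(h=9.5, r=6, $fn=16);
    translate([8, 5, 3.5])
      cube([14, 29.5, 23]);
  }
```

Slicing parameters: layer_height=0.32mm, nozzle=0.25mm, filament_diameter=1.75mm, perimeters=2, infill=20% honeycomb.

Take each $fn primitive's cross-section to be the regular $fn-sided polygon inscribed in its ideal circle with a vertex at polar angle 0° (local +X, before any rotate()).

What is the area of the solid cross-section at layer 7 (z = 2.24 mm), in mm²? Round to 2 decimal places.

110.21 mm²

At z = 2.24 mm: the r=6 cylinder contributes a regular 16-gon of circumradius 6 (area = (16/2)·6.000²·sin(360°/16) = 110.21 mm²); the cube at (8, 5) does not reach this height (z outside [3.5, 26.5]); Taking the union: only the r=6 cylinder is present, so the union is just that shape — area = 110.21 mm²; (whole slice rotated 15° about Z — lengths, areas and connectivity unchanged). Overall, the cross-section is a single solid region. Net area = 110.21 mm².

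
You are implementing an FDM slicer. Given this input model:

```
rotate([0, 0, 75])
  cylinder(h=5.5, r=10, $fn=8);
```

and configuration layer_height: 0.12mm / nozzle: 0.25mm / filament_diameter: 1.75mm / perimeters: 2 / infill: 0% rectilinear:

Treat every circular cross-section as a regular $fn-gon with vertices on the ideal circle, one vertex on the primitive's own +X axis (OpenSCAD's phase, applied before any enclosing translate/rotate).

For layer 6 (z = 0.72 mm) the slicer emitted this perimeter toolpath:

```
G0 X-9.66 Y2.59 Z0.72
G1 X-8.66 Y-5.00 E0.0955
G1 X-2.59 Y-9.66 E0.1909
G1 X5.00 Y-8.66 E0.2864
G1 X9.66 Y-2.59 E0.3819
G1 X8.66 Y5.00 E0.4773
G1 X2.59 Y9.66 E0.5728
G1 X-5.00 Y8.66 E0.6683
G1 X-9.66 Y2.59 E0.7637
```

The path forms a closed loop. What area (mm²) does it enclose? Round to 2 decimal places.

Apply the shoelace formula to the sequence of (X, Y) vertices; enclosed area = 282.87 mm².

282.87 mm²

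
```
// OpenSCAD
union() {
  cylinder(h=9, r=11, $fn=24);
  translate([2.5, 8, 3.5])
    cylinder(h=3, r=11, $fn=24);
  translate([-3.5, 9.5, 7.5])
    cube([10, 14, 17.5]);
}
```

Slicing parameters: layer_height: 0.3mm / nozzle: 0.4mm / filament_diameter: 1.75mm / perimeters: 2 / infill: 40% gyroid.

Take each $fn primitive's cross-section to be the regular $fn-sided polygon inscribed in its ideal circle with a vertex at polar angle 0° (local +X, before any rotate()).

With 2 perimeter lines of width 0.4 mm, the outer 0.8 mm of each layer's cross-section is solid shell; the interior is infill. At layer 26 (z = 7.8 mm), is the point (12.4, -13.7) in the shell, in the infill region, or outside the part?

outside

At z = 7.8 mm: the r=11 cylinder gives a regular 24-gon of circumradius 11 (constant along its height); the cylinder at (2.5, 8) is not intersected at this z (z outside [3.5, 6.5]); the cube at (-3.5, 9.5) (footprint 10×14) is included at this height; Taking the union: the regions partially overlap (shared area 9.65 mm²), so overlapping operands fuse into one piece — 1 connected region. Overall, the cross-section is a single solid region. The nearest boundary edge runs (9.53, -5.50)→(7.78, -7.78); distance from the point to it = 7.51 mm. The point is not inside any of the regions above, so it lies outside the cross-section (7.51 mm from the nearest boundary).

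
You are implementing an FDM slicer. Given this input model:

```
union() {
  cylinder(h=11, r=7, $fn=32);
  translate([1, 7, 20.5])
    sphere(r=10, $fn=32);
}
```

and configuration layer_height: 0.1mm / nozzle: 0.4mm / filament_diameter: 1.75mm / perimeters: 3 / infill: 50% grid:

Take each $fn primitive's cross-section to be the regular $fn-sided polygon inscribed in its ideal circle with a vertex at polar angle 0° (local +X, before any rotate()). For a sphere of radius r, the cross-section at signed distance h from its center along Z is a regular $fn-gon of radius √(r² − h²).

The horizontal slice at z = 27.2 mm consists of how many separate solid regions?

1

At z = 27.2 mm: the cylinder is absent (z outside [0, 11]); the sphere at (1, 7): section is a regular 32-gon, circumradius = √(r²−h²) = √(10²−6.7²) = 7.424; Combining (union): only the r=10 sphere at (1, 7) is present, so the union is just that shape — 1 connected region. The result has 1 disconnected region.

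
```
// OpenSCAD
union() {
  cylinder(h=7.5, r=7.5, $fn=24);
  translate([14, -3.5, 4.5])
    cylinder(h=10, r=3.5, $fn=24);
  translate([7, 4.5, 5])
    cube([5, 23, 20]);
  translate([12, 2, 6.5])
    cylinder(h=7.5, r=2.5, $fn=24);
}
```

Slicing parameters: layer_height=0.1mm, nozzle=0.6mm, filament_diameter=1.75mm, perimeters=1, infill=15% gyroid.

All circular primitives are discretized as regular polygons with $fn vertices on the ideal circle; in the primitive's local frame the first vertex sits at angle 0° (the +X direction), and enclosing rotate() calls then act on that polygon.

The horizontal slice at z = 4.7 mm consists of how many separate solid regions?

2

At z = 4.7 mm: the r=7.5 cylinder gives a regular 24-gon of circumradius 7.5 (constant along its height); the cylinder at (14, -3.5): section is a regular 24-gon, circumradius r=3.5; the cube at (7, 4.5) does not reach this height (z outside [5, 25]); the cylinder at (12, 2) is absent (z outside [6.5, 14]); Taking the union: the 2 present regions are separate (no shared area or edge), so areas and boundary lengths simply add and each stays a separate island — 2 connected regions. The result has 2 disconnected regions.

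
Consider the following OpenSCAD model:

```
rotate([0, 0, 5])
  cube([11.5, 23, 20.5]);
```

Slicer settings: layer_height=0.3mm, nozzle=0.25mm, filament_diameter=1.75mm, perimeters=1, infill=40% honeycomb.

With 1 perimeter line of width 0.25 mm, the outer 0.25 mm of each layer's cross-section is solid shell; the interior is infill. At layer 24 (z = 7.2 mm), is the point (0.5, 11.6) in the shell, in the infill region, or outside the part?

infill

At z = 7.2 mm: the 11.5×23 cube contributes its full rectangle; (whole slice rotated 5° about Z — lengths, areas and connectivity unchanged). Overall, the cross-section is a single solid region. Undo the 5° rotation: the query point maps to (1.509, 11.512) in the un-rotated model frame. The nearest boundary edge runs (0.00, 23.00)→(0.00, 0.00); distance from the point to it = 1.51 mm. The point is inside the cross-section and 1.51 mm from the nearest boundary — more than the 0.25 mm shell width (1 × 0.25), so it's in the infill interior.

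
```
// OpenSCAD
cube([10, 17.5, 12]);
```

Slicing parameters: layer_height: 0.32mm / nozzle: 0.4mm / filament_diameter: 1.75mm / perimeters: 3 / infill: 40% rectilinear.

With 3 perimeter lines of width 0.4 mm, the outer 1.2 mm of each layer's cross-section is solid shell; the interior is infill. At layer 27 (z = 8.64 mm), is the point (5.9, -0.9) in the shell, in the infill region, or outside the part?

At z = 8.64 mm: the 10×17.5 cube contributes its full rectangle. Overall, the cross-section is a single solid region. The nearest boundary edge runs (0.00, 0.00)→(10.00, 0.00); distance from the point to it = 0.90 mm. The point is not inside any of the regions above, so it lies outside the cross-section (0.90 mm from the nearest boundary).

outside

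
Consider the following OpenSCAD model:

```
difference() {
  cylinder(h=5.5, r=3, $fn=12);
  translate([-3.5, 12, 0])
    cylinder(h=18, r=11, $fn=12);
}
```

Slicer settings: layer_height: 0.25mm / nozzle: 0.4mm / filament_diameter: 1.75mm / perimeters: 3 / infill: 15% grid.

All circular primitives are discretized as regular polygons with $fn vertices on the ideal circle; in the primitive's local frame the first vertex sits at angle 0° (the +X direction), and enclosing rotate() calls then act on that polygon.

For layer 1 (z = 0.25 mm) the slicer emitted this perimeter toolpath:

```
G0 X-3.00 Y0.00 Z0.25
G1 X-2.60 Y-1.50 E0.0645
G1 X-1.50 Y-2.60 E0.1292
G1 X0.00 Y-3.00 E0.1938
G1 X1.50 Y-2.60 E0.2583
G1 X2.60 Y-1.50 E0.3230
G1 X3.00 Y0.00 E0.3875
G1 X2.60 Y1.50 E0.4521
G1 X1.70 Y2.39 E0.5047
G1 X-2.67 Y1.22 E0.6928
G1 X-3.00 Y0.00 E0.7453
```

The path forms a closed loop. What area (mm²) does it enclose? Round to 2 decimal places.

Apply the shoelace formula to the sequence of (X, Y) vertices; enclosed area = 23.65 mm².

23.65 mm²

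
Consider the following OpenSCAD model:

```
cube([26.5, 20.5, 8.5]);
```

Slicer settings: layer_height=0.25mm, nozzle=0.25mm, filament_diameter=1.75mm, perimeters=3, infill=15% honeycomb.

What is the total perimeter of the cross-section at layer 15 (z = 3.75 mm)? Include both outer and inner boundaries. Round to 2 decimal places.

At z = 3.75 mm: the 26.5×20.5 cube contributes its full rectangle (perimeter 94.00 mm). Overall, the cross-section is a single solid region. Total boundary length (outer) = 94.00 mm.

94.00 mm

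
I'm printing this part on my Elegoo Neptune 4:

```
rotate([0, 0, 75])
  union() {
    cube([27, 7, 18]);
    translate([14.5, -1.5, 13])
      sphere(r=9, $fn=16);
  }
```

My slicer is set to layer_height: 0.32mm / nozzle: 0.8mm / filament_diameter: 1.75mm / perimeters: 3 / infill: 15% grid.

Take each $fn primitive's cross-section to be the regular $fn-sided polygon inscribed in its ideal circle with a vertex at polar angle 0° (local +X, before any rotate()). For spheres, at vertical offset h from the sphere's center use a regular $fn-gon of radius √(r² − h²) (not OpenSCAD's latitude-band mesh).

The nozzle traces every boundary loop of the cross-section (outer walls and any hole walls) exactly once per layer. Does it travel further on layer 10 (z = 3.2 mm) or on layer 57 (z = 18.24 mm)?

Layer 10 (z = 3.2): the 27×7 cube contributes its full rectangle (perimeter 68.00 mm); the sphere at (14.5, -1.5) is not intersected at this z (|z−center|=9.800 > r=9); Merging all regions: only the 27×7 cube is present, so the union is just that shape — boundary = 68.00 mm; (whole slice rotated 75° about Z — lengths, areas and connectivity unchanged). So its perimeter = 68.00 mm. Layer 57 (z = 18.24): the cube is absent (z outside [0, 18]); the sphere at (14.5, -1.5): section is a regular 16-gon, circumradius = √(r²−h²) = √(9²−5.24²) = 7.317 (perimeter = 2·16·7.317·sin(180°/16) = 45.68 mm); Merging all regions: only the r=9 sphere at (14.5, -1.5) is present, so the union is just that shape — boundary = 45.68 mm; (whole slice rotated 75° about Z — lengths, areas and connectivity unchanged). So its perimeter = 45.68 mm. Layer 10 is larger (68.00 vs 45.68 mm).

layer 10 (z = 3.2 mm)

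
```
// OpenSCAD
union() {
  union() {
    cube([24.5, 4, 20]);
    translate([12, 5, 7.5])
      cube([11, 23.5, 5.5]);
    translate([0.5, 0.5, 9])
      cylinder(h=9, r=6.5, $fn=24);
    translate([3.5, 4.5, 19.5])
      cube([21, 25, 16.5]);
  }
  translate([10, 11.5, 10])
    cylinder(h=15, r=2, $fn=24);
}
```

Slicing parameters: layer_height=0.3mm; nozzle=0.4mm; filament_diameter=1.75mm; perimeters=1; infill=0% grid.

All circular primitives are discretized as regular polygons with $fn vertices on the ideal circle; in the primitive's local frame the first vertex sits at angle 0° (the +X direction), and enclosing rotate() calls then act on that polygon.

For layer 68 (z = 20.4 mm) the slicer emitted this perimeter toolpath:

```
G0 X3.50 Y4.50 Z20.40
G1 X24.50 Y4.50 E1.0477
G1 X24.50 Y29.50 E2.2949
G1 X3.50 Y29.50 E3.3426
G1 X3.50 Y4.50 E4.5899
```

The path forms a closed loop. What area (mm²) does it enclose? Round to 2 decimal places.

525.00 mm²

Apply the shoelace formula to the sequence of (X, Y) vertices; enclosed area = 525.00 mm².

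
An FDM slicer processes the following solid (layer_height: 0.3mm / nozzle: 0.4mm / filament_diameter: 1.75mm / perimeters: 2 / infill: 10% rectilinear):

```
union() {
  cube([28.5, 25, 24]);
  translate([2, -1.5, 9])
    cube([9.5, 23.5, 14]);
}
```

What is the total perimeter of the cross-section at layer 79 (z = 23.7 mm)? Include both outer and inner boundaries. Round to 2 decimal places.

At z = 23.7 mm: the cube is present — its section is the full 28.5×25 rectangle (perimeter 107.00 mm); the cube at (2, -1.5) is absent (z outside [9, 23]); Combining (union): only the 28.5×25 cube is present, so the union is just that shape — boundary = 107.00 mm. Overall, the cross-section is a single solid region. Total boundary length (outer) = 107.00 mm.

107.00 mm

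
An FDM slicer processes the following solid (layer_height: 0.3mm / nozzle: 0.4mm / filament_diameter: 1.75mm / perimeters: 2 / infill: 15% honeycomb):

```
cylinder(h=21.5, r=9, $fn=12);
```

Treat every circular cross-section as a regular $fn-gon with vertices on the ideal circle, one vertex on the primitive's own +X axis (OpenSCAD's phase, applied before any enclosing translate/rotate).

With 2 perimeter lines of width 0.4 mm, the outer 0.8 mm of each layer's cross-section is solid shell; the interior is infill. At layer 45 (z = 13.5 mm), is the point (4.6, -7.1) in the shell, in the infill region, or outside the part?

At z = 13.5 mm: the r=9 cylinder gives a regular 12-gon of circumradius 9 (constant along its height). Overall, the cross-section is a single solid region. The nearest boundary edge runs (4.50, -7.79)→(7.79, -4.50); distance from the point to it = 0.42 mm. The point is inside the cross-section, 0.42 mm from the nearest boundary — within the 0.8 mm shell band (2 × 0.4).

shell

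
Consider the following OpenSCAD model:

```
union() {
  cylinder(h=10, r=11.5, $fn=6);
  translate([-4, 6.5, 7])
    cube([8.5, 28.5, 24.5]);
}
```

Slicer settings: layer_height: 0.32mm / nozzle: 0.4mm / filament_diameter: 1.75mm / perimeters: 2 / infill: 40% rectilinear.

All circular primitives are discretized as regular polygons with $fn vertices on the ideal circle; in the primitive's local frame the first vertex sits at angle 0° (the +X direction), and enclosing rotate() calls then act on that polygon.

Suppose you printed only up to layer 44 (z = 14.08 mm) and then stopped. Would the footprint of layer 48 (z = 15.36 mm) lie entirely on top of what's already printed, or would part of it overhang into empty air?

entirely on top

Compare the two slices. At z = 14.08: the cylinder is not intersected at this z (z outside [0, 10]); the cube at (-4, 6.5) is present — its section is the full 8.5×28.5 rectangle (area 242.25 mm²); Combining (union): only the 8.5×28.5 cube at (-4, 6.5) is present, so the union is just that shape — area = 242.25 mm². At z = 15.36: the cylinder does not reach this height (z outside [0, 10]); the cube at (-4, 6.5) is present — its section is the full 8.5×28.5 rectangle (area 242.25 mm²); Taking the union: only the 8.5×28.5 cube at (-4, 6.5) is present, so the union is just that shape — area = 242.25 mm². Checking containment: the cross-section at z = 15.36 is a subset of the cross-section at z = 14.08.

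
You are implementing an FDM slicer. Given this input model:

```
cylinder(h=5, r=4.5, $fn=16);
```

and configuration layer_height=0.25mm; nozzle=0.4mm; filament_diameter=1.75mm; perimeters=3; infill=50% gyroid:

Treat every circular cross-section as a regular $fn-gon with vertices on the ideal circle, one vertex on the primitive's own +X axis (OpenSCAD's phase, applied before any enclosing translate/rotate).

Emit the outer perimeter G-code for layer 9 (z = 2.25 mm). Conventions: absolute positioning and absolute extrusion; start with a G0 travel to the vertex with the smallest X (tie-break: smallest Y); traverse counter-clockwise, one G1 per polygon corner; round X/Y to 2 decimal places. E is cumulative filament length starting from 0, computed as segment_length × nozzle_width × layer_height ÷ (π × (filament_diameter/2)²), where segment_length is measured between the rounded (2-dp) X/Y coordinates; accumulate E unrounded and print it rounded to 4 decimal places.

G0 X-4.50 Y0.00 Z2.25
G1 X-4.16 Y-1.72 E0.0729
G1 X-3.18 Y-3.18 E0.1460
G1 X-1.72 Y-4.16 E0.2191
G1 X0.00 Y-4.50 E0.2920
G1 X1.72 Y-4.16 E0.3649
G1 X3.18 Y-3.18 E0.4380
G1 X4.16 Y-1.72 E0.5111
G1 X4.50 Y0.00 E0.5840
G1 X4.16 Y1.72 E0.6569
G1 X3.18 Y3.18 E0.7300
G1 X1.72 Y4.16 E0.8031
G1 X0.00 Y4.50 E0.8760
G1 X-1.72 Y4.16 E0.9489
G1 X-3.18 Y3.18 E1.0220
G1 X-4.16 Y1.72 E1.0951
G1 X-4.50 Y0.00 E1.1680

At z = 2.25 mm: the r=4.5 cylinder gives a regular 16-gon of circumradius 4.5 (constant along its height). The outline is a single polygon with 16 vertices. Extrusion per mm of travel: 0.4 × 0.25 / (π × 0.875²) = 0.041575. Accumulating E over each segment gives final E = 1.1680.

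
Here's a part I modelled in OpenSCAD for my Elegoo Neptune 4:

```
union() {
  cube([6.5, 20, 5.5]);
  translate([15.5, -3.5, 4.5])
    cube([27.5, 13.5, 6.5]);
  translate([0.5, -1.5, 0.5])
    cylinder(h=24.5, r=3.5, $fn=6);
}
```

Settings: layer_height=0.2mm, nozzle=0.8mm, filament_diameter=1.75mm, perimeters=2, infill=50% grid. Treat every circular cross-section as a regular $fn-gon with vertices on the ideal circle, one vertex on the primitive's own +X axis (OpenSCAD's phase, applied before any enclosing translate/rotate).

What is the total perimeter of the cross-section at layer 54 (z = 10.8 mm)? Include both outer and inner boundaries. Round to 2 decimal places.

At z = 10.8 mm: the cube is not intersected at this z (z outside [0, 5.5]); the cube at (15.5, -3.5) (footprint 27.5×13.5) is included at this height (perimeter 82.00 mm); the cylinder at (0.5, -1.5): section is a regular 6-gon, circumradius r=3.5 (perimeter = 2·6·3.500·sin(180°/6) = 21.00 mm); Taking the union: the 2 present regions are separate (no shared area or edge), so areas and boundary lengths simply add and each stays a separate island — boundary = 103.00 mm. Overall, the cross-section has 2 separate islands. Total boundary length (outer) = 103.00 mm.

103.00 mm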